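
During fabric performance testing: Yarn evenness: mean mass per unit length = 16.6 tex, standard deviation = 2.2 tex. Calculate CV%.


Formula: CV% = (standard deviation / mean) * 100
Step 1: Ratio = 2.2 / 16.6 = 0.13253
Step 2: CV% = 0.13253 * 100 = 13.253% ≈ 13.3%

13.3%


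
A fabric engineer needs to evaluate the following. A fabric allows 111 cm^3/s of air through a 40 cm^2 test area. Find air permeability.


Formula: Air Permeability = Airflow / Test Area
AP = 111 cm^3/s / 40 cm^2
AP = 2.8 cm^3/s/cm^2

2.8 cm^3/s/cm^2


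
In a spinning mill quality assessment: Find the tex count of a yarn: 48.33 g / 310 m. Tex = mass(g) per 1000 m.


Formula: Tex = (mass_g / length_m) * 1000
Substituting: Tex = (48.33 / 310) * 1000
Intermediate: 48.33 / 310 = 0.15590323 g/m
Tex = 0.15590323 * 1000 = 155.90 tex

155.90 tex


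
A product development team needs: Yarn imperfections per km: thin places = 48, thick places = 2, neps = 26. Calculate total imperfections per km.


Formula: Total = thin places + thick places + neps
Total = 48 + 2 + 26
Total = 76 imperfections/km

76 imperfections/km


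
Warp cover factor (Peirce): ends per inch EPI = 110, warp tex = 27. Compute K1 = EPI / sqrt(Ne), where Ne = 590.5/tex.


Formula: K1 = EPI / sqrt(Ne), with Ne = 590.5 / tex_warp
Step 1: Ne = 590.5 / 27 = 21.87
Step 2: sqrt(Ne) = sqrt(21.87) = 4.6765
Step 3: K1 = 110 / 4.6765 = 23.5

23.5


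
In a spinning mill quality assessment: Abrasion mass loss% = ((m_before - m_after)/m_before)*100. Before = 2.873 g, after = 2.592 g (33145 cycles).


Formula: Mass loss% = ((m_before - m_after) / m_before) * 100
Step 1: Mass loss = 2.873 - 2.592 = 0.281 g
Step 2: Ratio = 0.281 / 2.873 = 0.0978072
Step 3: Mass loss% = 0.0978072 * 100 = 9.78072% ≈ 9.78%

9.78%


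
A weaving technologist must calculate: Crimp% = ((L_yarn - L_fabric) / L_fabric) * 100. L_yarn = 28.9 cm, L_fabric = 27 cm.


Formula: Crimp% = ((L_yarn - L_fabric) / L_fabric) * 100
Step 1: Extension = 28.9 - 27 = 1.9 cm
Step 2: Crimp% = (1.9 / 27) * 100
Step 3: Crimp% = 0.07037 * 100 = 7.037% ≈ 7.0%

7.0%


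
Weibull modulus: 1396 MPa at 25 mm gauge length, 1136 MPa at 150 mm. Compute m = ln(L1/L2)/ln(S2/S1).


Formula: m = ln(L1/L2) / ln(S2/S1)
Step 1: ln(L1/L2) = ln(25/150) = -1.79176
Step 2: S2/S1 = 1136/1396 = 0.81375
Step 3: ln(S2/S1) = ln(0.81375) = -0.20610
Step 4: m = -1.79176 / -0.20610 = 8.69

8.69 (Weibull m)


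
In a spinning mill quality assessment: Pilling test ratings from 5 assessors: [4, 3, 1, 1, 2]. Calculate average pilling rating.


Formula: Mean = sum / count
Sum = 4 + 3 + 1 + 1 + 2 = 11
Mean = 11 / 5 = 2.2

2.2


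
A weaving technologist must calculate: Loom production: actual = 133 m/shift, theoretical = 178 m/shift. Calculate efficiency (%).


Formula: Efficiency% = (Actual output / Theoretical output) * 100
Efficiency% = (133 / 178) * 100
Efficiency% = 0.747191 * 100 = 74.7191% ≈ 74.7%

74.7%


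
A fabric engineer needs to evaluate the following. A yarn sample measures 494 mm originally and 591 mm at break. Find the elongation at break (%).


Formula: Elongation (%) = ((L_break - L0) / L0) * 100
Step 1: Extension = 591 - 494 = 97 mm
Step 2: Elongation = (97 / 494) * 100
Step 3: Elongation = 0.196356 * 100 = 19.6356% ≈ 19.6%

19.6%


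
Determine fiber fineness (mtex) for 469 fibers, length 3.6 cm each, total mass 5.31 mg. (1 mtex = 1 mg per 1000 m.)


Formula: fineness (mtex) = mass (mg) / total length (km) = (mass_mg / total_length_m) * 1000
Step 1: Convert fiber length: 3.6 cm = 0.036 m
Step 2: Total fiber length = 469 * 0.036 = 16.884 m
Step 3: Linear density = 5.31 mg / 16.884 m = 0.3145 mg/m
Step 4: fineness = 0.3145 * 1000 = 314.5 mtex

314.5 mtex


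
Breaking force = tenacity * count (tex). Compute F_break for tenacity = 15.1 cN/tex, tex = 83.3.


Formula: Breaking force = Tenacity * Linear density
F = 15.1 cN/tex * 83.3 tex
F = 1257.83 cN

1257.83 cN


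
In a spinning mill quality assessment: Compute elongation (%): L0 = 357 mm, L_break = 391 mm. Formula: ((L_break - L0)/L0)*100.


Formula: Elongation (%) = ((L_break - L0) / L0) * 100
Step 1: Extension = 391 - 357 = 34 mm
Step 2: Elongation = (34 / 357) * 100
Step 3: Elongation = 0.095238 * 100 = 9.5238% ≈ 9.5%

9.5%


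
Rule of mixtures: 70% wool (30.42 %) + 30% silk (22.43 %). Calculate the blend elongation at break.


Formula: Blend property = (fraction_A * property_A) + (fraction_B * property_B)
Step 1: Contribution A = 70/100 * 30.42 % = 21.294 %
Step 2: Contribution B = 30/100 * 22.43 % = 6.729 %
Step 3: Blend elongation at break = 21.294 + 6.729 = 28.023 %

28.023 %


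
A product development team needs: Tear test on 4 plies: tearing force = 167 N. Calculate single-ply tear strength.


Formula: Per-ply strength = Total force / Number of plies
Per-ply = 167 N / 4
Per-ply = 41.75 N

41.75 N


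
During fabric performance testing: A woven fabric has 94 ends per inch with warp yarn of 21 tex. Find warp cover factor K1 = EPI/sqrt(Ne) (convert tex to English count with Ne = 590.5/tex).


Formula: K1 = EPI / sqrt(Ne), with Ne = 590.5 / tex_warp
Step 1: Ne = 590.5 / 21 = 28.119
Step 2: sqrt(Ne) = sqrt(28.119) = 5.3027
Step 3: K1 = 94 / 5.3027 = 17.7

17.7


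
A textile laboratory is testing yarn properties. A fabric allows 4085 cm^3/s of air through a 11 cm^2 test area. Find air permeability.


Formula: Air Permeability = Airflow / Test Area
AP = 4085 cm^3/s / 11 cm^2
AP = 371.4 cm^3/s/cm^2

371.4 cm^3/s/cm^2


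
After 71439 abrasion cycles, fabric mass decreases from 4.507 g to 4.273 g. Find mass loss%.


Formula: Mass loss% = ((m_before - m_after) / m_before) * 100
Step 1: Mass loss = 4.507 - 4.273 = 0.234 g
Step 2: Ratio = 0.234 / 4.507 = 0.0519192
Step 3: Mass loss% = 0.0519192 * 100 = 5.19192% ≈ 5.19%

5.19%


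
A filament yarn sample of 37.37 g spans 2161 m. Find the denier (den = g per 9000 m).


Formula: den = (mass_g / length_m) * 9000
Substituting: den = (37.37 / 2161) * 9000
Intermediate: 37.37 / 2161 = 0.01729292 g/m
den = 0.01729292 * 9000 = 155.6 denier

155.6 denier


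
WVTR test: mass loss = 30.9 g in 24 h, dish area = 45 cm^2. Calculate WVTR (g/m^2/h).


Formula: WVTR = mass_loss / (area * time)
Step 1: Convert area: 45 cm^2 = 0.0045 m^2
Step 2: WVTR = 30.9 g / (0.0045 m^2 * 24 h)
Step 3: WVTR = 30.9 / 0.108 = 286.1 g/m^2/h

286.1 g/m^2/h


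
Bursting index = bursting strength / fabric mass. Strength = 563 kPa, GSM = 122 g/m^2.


Formula: Bursting Index = Bursting Strength / Fabric GSM
BI = 563 kPa / 122 g/m^2
BI = 4.615 kPa/(g/m^2)

4.615 kPa/(g/m^2)


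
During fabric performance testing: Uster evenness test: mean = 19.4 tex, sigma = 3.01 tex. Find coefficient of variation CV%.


Formula: CV% = (standard deviation / mean) * 100
Step 1: Ratio = 3.01 / 19.4 = 0.155155
Step 2: CV% = 0.155155 * 100 = 15.5155% ≈ 15.5%

15.5%


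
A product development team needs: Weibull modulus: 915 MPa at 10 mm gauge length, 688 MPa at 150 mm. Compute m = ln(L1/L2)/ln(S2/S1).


Formula: m = ln(L1/L2) / ln(S2/S1)
Step 1: ln(L1/L2) = ln(10/150) = -2.70805
Step 2: S2/S1 = 688/915 = 0.75191
Step 3: ln(S2/S1) = ln(0.75191) = -0.28514
Step 4: m = -2.70805 / -0.28514 = 9.50

9.50 (Weibull m)


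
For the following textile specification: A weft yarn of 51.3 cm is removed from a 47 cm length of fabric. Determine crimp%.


Formula: Crimp% = ((L_yarn - L_fabric) / L_fabric) * 100
Step 1: Extension = 51.3 - 47 = 4.3 cm
Step 2: Crimp% = (4.3 / 47) * 100
Step 3: Crimp% = 0.091489 * 100 = 9.1489% ≈ 9.1%

9.1%


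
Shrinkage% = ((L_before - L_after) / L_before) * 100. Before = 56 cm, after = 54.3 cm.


Formula: Shrinkage% = ((L_before - L_after) / L_before) * 100
Step 1: Shrinkage = 56 - 54.3 = 1.7 cm
Step 2: Shrinkage% = (1.7 / 56) * 100
Step 3: Shrinkage% = 0.030357 * 100 = 3.0357% ≈ 3.0%

3.0%


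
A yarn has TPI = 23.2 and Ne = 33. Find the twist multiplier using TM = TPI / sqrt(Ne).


Formula: TM = TPI / sqrt(Ne)
Step 1: sqrt(Ne) = sqrt(33) = 5.7446
Step 2: TM = 23.2 / 5.7446 = 4.04

4.04 TM


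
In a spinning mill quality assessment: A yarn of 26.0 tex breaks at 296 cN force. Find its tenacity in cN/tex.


Formula: Tenacity = Breaking force / Linear density
Tenacity = 296 cN / 26.0 tex
Tenacity = 11.38 cN/tex

11.38 cN/tex


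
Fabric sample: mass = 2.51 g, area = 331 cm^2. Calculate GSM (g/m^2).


Formula: GSM = mass_g / area_m2
Step 1: Convert area: 331 cm^2 = 331 / 10000 = 0.0331 m^2
Step 2: GSM = 2.51 g / 0.0331 m^2 = 75.8 g/m^2

75.8 g/m^2


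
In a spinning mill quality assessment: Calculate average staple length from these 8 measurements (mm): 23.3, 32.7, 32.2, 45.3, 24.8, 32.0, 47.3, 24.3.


Formula: Mean = sum of lengths / count
Sum = 23.3 + 32.7 + 32.2 + 45.3 + 24.8 + 32.0 + 47.3 + 24.3
Sum = 261.9 mm
Mean = 261.9 / 8 = 32.74 mm

32.74 mm


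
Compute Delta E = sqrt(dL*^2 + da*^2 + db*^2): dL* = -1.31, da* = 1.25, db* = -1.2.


Formula: Delta E = sqrt(dL*^2 + da*^2 + db*^2)
Step 1: dL*^2 = (-1.31)^2 = 1.7161
Step 2: da*^2 = 1.25^2 = 1.5625
Step 3: db*^2 = (-1.2)^2 = 1.44
Step 4: Sum = 1.7161 + 1.5625 + 1.44 = 4.7186
Step 5: Delta E = sqrt(4.7186) = 2.17

2.17 Delta E


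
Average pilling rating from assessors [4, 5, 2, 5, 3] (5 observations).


Formula: Mean = sum / count
Sum = 4 + 5 + 2 + 5 + 3 = 19
Mean = 19 / 5 = 3.8

3.8


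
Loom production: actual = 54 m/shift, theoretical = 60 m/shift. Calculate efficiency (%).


Formula: Efficiency% = (Actual output / Theoretical output) * 100
Efficiency% = (54 / 60) * 100
Efficiency% = 0.9 * 100 = 90.0%

90.0%


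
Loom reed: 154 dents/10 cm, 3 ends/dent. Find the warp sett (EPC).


Formula: EPC = (dents per 10 cm * ends per dent) / 10
Step 1: Total ends per 10 cm = 154 * 3 = 462
Step 2: EPC = 462 / 10 = 46.2 ends/cm

46.2 ends/cm


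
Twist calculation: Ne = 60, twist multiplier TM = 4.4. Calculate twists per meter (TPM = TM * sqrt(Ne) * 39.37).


Formula: TPM = TM * sqrt(Ne) * 39.37
Step 1: sqrt(Ne) = sqrt(60) = 7.746
Step 2: TM * sqrt(Ne) = 4.4 * 7.746 = 34.0824
Step 3: TPM = 34.0824 * 39.37 = 1342 twists/m

1342 twists/m


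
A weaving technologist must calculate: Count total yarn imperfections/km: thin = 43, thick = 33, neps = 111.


Formula: Total = thin places + thick places + neps
Total = 43 + 33 + 111
Total = 187 imperfections/km

187 imperfections/km


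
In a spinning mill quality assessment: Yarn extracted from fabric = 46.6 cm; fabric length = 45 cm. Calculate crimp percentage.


Formula: Crimp% = ((L_yarn - L_fabric) / L_fabric) * 100
Step 1: Extension = 46.6 - 45 = 1.6 cm
Step 2: Crimp% = (1.6 / 45) * 100
Step 3: Crimp% = 0.035556 * 100 = 3.5556% ≈ 3.6%

3.6%


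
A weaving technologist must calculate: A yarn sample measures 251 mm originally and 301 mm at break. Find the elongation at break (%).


Formula: Elongation (%) = ((L_break - L0) / L0) * 100
Step 1: Extension = 301 - 251 = 50 mm
Step 2: Elongation = (50 / 251) * 100
Step 3: Elongation = 0.199203 * 100 = 19.9203% ≈ 19.9%

19.9%


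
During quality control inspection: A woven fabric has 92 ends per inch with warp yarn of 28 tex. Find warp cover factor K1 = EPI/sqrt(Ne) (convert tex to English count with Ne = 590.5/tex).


Formula: K1 = EPI / sqrt(Ne), with Ne = 590.5 / tex_warp
Step 1: Ne = 590.5 / 28 = 21.089
Step 2: sqrt(Ne) = sqrt(21.089) = 4.5923
Step 3: K1 = 92 / 4.5923 = 20.0

20.0


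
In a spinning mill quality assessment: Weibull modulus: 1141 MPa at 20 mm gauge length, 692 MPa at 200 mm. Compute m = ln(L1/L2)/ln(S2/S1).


Formula: m = ln(L1/L2) / ln(S2/S1)
Step 1: ln(L1/L2) = ln(20/200) = -2.30259
Step 2: S2/S1 = 692/1141 = 0.60649
Step 3: ln(S2/S1) = ln(0.60649) = -0.50007
Step 4: m = -2.30259 / -0.50007 = 4.60

4.60 (Weibull m)


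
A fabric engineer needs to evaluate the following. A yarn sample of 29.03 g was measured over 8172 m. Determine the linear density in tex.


Formula: Tex = (mass_g / length_m) * 1000
Substituting: Tex = (29.03 / 8172) * 1000
Intermediate: 29.03 / 8172 = 0.00355237 g/m
Tex = 0.00355237 * 1000 = 3.55 tex

3.55 tex


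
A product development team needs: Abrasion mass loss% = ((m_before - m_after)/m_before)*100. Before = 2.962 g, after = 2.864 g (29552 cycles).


Formula: Mass loss% = ((m_before - m_after) / m_before) * 100
Step 1: Mass loss = 2.962 - 2.864 = 0.098 g
Step 2: Ratio = 0.098 / 2.962 = 0.0330858
Step 3: Mass loss% = 0.0330858 * 100 = 3.30858% ≈ 3.31%

3.31%


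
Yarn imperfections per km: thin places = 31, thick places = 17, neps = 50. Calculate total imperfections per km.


Formula: Total = thin places + thick places + neps
Total = 31 + 17 + 50
Total = 98 imperfections/km

98 imperfections/km


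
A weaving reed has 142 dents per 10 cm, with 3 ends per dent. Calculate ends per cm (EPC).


Formula: EPC = (dents per 10 cm * ends per dent) / 10
Step 1: Total ends per 10 cm = 142 * 3 = 426
Step 2: EPC = 426 / 10 = 42.6 ends/cm

42.6 ends/cm


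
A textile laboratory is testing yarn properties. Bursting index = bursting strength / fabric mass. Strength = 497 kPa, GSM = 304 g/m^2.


Formula: Bursting Index = Bursting Strength / Fabric GSM
BI = 497 kPa / 304 g/m^2
BI = 1.635 kPa/(g/m^2)

1.635 kPa/(g/m^2)


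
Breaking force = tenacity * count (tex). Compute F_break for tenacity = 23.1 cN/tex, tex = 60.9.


Formula: Breaking force = Tenacity * Linear density
F = 23.1 cN/tex * 60.9 tex
F = 1406.79 cN

1406.79 cN


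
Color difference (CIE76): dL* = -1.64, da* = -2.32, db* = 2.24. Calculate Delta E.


Formula: Delta E = sqrt(dL*^2 + da*^2 + db*^2)
Step 1: dL*^2 = (-1.64)^2 = 2.6896
Step 2: da*^2 = (-2.32)^2 = 5.3824
Step 3: db*^2 = 2.24^2 = 5.0176
Step 4: Sum = 2.6896 + 5.3824 + 5.0176 = 13.0896
Step 5: Delta E = sqrt(13.0896) = 3.62

3.62 Delta E


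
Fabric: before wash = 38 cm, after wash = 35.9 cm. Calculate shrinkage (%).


Formula: Shrinkage% = ((L_before - L_after) / L_before) * 100
Step 1: Shrinkage = 38 - 35.9 = 2.1 cm
Step 2: Shrinkage% = (2.1 / 38) * 100
Step 3: Shrinkage% = 0.055263 * 100 = 5.5263% ≈ 5.5%

5.5%


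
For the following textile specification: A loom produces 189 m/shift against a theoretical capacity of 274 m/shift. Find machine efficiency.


Formula: Efficiency% = (Actual output / Theoretical output) * 100
Efficiency% = (189 / 274) * 100
Efficiency% = 0.689781 * 100 = 68.9781% ≈ 69.0%

69.0%


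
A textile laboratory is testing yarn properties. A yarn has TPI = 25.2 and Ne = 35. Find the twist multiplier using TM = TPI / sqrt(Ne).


Formula: TM = TPI / sqrt(Ne)
Step 1: sqrt(Ne) = sqrt(35) = 5.9161
Step 2: TM = 25.2 / 5.9161 = 4.26

4.26 TM


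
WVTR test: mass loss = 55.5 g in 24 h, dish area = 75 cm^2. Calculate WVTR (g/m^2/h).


Formula: WVTR = mass_loss / (area * time)
Step 1: Convert area: 75 cm^2 = 0.0075 m^2
Step 2: WVTR = 55.5 g / (0.0075 m^2 * 24 h)
Step 3: WVTR = 55.5 / 0.18 = 308.3 g/m^2/h

308.3 g/m^2/h


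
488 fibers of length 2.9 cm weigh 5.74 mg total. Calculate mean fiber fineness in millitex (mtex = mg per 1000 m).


Formula: fineness (mtex) = mass (mg) / total length (km) = (mass_mg / total_length_m) * 1000
Step 1: Convert fiber length: 2.9 cm = 0.029 m
Step 2: Total fiber length = 488 * 0.029 = 14.152 m
Step 3: Linear density = 5.74 mg / 14.152 m = 0.4056 mg/m
Step 4: fineness = 0.4056 * 1000 = 405.6 mtex

405.6 mtex


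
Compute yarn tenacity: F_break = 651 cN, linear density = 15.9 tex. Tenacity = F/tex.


Formula: Tenacity = Breaking force / Linear density
Tenacity = 651 cN / 15.9 tex
Tenacity = 40.94 cN/tex

40.94 cN/tex


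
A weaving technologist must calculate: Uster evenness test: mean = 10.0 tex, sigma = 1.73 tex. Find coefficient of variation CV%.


Formula: CV% = (standard deviation / mean) * 100
Step 1: Ratio = 1.73 / 10.0 = 0.173
Step 2: CV% = 0.173 * 100 = 17.3%

17.3%


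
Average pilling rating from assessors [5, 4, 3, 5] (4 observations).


Formula: Mean = sum / count
Sum = 5 + 4 + 3 + 5 = 17
Mean = 17 / 4 = 4.3

4.3


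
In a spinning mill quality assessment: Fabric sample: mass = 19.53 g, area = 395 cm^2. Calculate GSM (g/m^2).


Formula: GSM = mass_g / area_m2
Step 1: Convert area: 395 cm^2 = 395 / 10000 = 0.0395 m^2
Step 2: GSM = 19.53 g / 0.0395 m^2 = 494.4 g/m^2

494.4 g/m^2


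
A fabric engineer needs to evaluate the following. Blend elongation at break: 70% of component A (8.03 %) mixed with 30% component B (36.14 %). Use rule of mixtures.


Formula: Blend property = (fraction_A * property_A) + (fraction_B * property_B)
Step 1: Contribution A = 70/100 * 8.03 % = 5.621 %
Step 2: Contribution B = 30/100 * 36.14 % = 10.842 %
Step 3: Blend elongation at break = 5.621 + 10.842 = 16.463 %

16.463 %


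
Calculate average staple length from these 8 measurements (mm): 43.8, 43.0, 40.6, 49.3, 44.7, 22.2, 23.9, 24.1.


Formula: Mean = sum of lengths / count
Sum = 43.8 + 43.0 + 40.6 + 49.3 + 44.7 + 22.2 + 23.9 + 24.1
Sum = 291.6 mm
Mean = 291.6 / 8 = 36.45 mm

36.45 mm


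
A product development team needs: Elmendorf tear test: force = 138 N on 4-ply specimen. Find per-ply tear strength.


Formula: Per-ply strength = Total force / Number of plies
Per-ply = 138 N / 4
Per-ply = 34.5 N

34.5 N


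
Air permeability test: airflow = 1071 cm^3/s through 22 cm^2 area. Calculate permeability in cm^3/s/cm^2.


Formula: Air Permeability = Airflow / Test Area
AP = 1071 cm^3/s / 22 cm^2
AP = 48.7 cm^3/s/cm^2

48.7 cm^3/s/cm^2


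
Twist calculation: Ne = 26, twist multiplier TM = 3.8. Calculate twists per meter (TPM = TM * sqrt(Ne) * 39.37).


Formula: TPM = TM * sqrt(Ne) * 39.37
Step 1: sqrt(Ne) = sqrt(26) = 5.099
Step 2: TM * sqrt(Ne) = 3.8 * 5.099 = 19.3762
Step 3: TPM = 19.3762 * 39.37 = 763 twists/m

763 twists/m


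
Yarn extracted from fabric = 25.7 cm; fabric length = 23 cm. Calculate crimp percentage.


Formula: Crimp% = ((L_yarn - L_fabric) / L_fabric) * 100
Step 1: Extension = 25.7 - 23 = 2.7 cm
Step 2: Crimp% = (2.7 / 23) * 100
Step 3: Crimp% = 0.117391 * 100 = 11.7391% ≈ 11.7%

11.7%


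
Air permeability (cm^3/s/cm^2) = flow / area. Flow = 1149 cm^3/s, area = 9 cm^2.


Formula: Air Permeability = Airflow / Test Area
AP = 1149 cm^3/s / 9 cm^2
AP = 127.7 cm^3/s/cm^2

127.7 cm^3/s/cm^2


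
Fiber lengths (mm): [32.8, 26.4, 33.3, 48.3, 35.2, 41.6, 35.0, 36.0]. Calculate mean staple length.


Formula: Mean = sum of lengths / count
Sum = 32.8 + 26.4 + 33.3 + 48.3 + 35.2 + 41.6 + 35.0 + 36.0
Sum = 288.6 mm
Mean = 288.6 / 8 = 36.08 mm

36.08 mm


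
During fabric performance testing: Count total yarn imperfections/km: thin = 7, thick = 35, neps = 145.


Formula: Total = thin places + thick places + neps
Total = 7 + 35 + 145
Total = 187 imperfections/km

187 imperfections/km


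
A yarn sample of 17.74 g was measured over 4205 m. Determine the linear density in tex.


Formula: Tex = (mass_g / length_m) * 1000
Substituting: Tex = (17.74 / 4205) * 1000
Intermediate: 17.74 / 4205 = 0.00421879 g/m
Tex = 0.00421879 * 1000 = 4.22 tex

4.22 tex


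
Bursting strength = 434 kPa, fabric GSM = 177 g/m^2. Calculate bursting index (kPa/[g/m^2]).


Formula: Bursting Index = Bursting Strength / Fabric GSM
BI = 434 kPa / 177 g/m^2
BI = 2.452 kPa/(g/m^2)

2.452 kPa/(g/m^2)


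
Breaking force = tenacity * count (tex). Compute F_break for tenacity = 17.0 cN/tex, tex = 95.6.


Formula: Breaking force = Tenacity * Linear density
F = 17.0 cN/tex * 95.6 tex
F = 1625.20 cN

1625.20 cN


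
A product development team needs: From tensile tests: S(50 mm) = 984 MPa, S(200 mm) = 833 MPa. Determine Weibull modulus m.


Formula: m = ln(L1/L2) / ln(S2/S1)
Step 1: ln(L1/L2) = ln(50/200) = -1.38629
Step 2: S2/S1 = 833/984 = 0.84654
Step 3: ln(S2/S1) = ln(0.84654) = -0.16660
Step 4: m = -1.38629 / -0.16660 = 8.32

8.32 (Weibull m)


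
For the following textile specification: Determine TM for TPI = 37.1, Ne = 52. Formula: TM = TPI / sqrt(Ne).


Formula: TM = TPI / sqrt(Ne)
Step 1: sqrt(Ne) = sqrt(52) = 7.2111
Step 2: TM = 37.1 / 7.2111 = 5.14

5.14 TM


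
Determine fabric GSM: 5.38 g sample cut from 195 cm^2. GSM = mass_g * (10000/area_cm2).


Formula: GSM = mass_g / area_m2
Step 1: Convert area: 195 cm^2 = 195 / 10000 = 0.0195 m^2
Step 2: GSM = 5.38 g / 0.0195 m^2 = 275.9 g/m^2

275.9 g/m^2


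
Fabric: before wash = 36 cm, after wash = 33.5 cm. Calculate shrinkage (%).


Formula: Shrinkage% = ((L_before - L_after) / L_before) * 100
Step 1: Shrinkage = 36 - 33.5 = 2.5 cm
Step 2: Shrinkage% = (2.5 / 36) * 100
Step 3: Shrinkage% = 0.069444 * 100 = 6.9444% ≈ 6.9%

6.9%


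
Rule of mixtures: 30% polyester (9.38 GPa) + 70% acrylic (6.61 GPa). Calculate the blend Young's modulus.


Formula: Blend property = (fraction_A * property_A) + (fraction_B * property_B)
Step 1: Contribution A = 30/100 * 9.38 GPa = 2.814 GPa
Step 2: Contribution B = 70/100 * 6.61 GPa = 4.627 GPa
Step 3: Blend Young's modulus = 2.814 + 4.627 = 7.441 GPa

7.441 GPa


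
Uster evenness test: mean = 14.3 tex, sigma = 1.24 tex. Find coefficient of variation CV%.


Formula: CV% = (standard deviation / mean) * 100
Step 1: Ratio = 1.24 / 14.3 = 0.086713
Step 2: CV% = 0.086713 * 100 = 8.6713% ≈ 8.7%

8.7%


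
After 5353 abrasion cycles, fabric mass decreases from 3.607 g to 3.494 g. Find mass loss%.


Formula: Mass loss% = ((m_before - m_after) / m_before) * 100
Step 1: Mass loss = 3.607 - 3.494 = 0.113 g
Step 2: Ratio = 0.113 / 3.607 = 0.031328
Step 3: Mass loss% = 0.031328 * 100 = 3.1328% ≈ 3.13%

3.13%


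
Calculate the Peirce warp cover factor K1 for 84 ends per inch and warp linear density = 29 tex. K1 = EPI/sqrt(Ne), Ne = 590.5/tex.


Formula: K1 = EPI / sqrt(Ne), with Ne = 590.5 / tex_warp
Step 1: Ne = 590.5 / 29 = 20.362
Step 2: sqrt(Ne) = sqrt(20.362) = 4.5124
Step 3: K1 = 84 / 4.5124 = 18.6

18.6


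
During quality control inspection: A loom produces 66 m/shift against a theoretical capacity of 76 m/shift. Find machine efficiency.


Formula: Efficiency% = (Actual output / Theoretical output) * 100
Efficiency% = (66 / 76) * 100
Efficiency% = 0.868421 * 100 = 86.8421% ≈ 86.8%

86.8%


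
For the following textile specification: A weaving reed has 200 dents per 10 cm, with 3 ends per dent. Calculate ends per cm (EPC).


Formula: EPC = (dents per 10 cm * ends per dent) / 10
Step 1: Total ends per 10 cm = 200 * 3 = 600
Step 2: EPC = 600 / 10 = 60.0 ends/cm

60.0 ends/cm


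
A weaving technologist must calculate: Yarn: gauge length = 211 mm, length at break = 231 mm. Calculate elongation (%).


Formula: Elongation (%) = ((L_break - L0) / L0) * 100
Step 1: Extension = 231 - 211 = 20 mm
Step 2: Elongation = (20 / 211) * 100
Step 3: Elongation = 0.094787 * 100 = 9.4787% ≈ 9.5%

9.5%


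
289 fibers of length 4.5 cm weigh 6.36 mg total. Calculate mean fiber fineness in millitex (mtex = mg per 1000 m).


Formula: fineness (mtex) = mass (mg) / total length (km) = (mass_mg / total_length_m) * 1000
Step 1: Convert fiber length: 4.5 cm = 0.045 m
Step 2: Total fiber length = 289 * 0.045 = 13.005 m
Step 3: Linear density = 6.36 mg / 13.005 m = 0.4890 mg/m
Step 4: fineness = 0.4890 * 1000 = 489.0 mtex

489.0 mtex


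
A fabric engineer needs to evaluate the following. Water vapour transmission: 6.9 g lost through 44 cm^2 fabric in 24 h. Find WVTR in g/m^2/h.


Formula: WVTR = mass_loss / (area * time)
Step 1: Convert area: 44 cm^2 = 0.0044 m^2
Step 2: WVTR = 6.9 g / (0.0044 m^2 * 24 h)
Step 3: WVTR = 6.9 / 0.1056 = 65.3 g/m^2/h

65.3 g/m^2/h


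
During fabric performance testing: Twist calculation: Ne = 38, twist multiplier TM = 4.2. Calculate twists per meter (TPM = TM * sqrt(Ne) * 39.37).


Formula: TPM = TM * sqrt(Ne) * 39.37
Step 1: sqrt(Ne) = sqrt(38) = 6.1644
Step 2: TM * sqrt(Ne) = 4.2 * 6.1644 = 25.8905
Step 3: TPM = 25.8905 * 39.37 = 1019 twists/m

1019 twists/m


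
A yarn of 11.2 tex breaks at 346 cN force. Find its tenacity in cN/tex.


Formula: Tenacity = Breaking force / Linear density
Tenacity = 346 cN / 11.2 tex
Tenacity = 30.89 cN/tex

30.89 cN/tex


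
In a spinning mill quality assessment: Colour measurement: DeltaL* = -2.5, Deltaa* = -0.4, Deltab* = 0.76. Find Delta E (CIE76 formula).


Formula: Delta E = sqrt(dL*^2 + da*^2 + db*^2)
Step 1: dL*^2 = (-2.5)^2 = 6.25
Step 2: da*^2 = (-0.4)^2 = 0.16
Step 3: db*^2 = 0.76^2 = 0.5776
Step 4: Sum = 6.25 + 0.16 + 0.5776 = 6.9876
Step 5: Delta E = sqrt(6.9876) = 2.64

2.64 Delta E


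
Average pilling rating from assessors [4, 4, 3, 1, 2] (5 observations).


Formula: Mean = sum / count
Sum = 4 + 4 + 3 + 1 + 2 = 14
Mean = 14 / 5 = 2.8

2.8


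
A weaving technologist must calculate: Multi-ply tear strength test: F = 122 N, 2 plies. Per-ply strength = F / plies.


Formula: Per-ply strength = Total force / Number of plies
Per-ply = 122 N / 2
Per-ply = 61 N

61 N


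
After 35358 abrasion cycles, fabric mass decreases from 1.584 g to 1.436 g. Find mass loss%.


Formula: Mass loss% = ((m_before - m_after) / m_before) * 100
Step 1: Mass loss = 1.584 - 1.436 = 0.148 g
Step 2: Ratio = 0.148 / 1.584 = 0.0934343
Step 3: Mass loss% = 0.0934343 * 100 = 9.34343% ≈ 9.34%

9.34%


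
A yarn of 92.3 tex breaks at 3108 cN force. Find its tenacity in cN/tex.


Formula: Tenacity = Breaking force / Linear density
Tenacity = 3108 cN / 92.3 tex
Tenacity = 33.67 cN/tex

33.67 cN/tex


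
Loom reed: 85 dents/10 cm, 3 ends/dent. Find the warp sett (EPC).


Formula: EPC = (dents per 10 cm * ends per dent) / 10
Step 1: Total ends per 10 cm = 85 * 3 = 255
Step 2: EPC = 255 / 10 = 25.5 ends/cm

25.5 ends/cm


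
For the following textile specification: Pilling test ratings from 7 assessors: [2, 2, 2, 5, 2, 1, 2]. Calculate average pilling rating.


Formula: Mean = sum / count
Sum = 2 + 2 + 2 + 5 + 2 + 1 + 2 = 16
Mean = 16 / 7 = 2.3

2.3


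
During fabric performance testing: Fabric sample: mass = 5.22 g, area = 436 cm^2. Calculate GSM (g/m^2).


Formula: GSM = mass_g / area_m2
Step 1: Convert area: 436 cm^2 = 436 / 10000 = 0.0436 m^2
Step 2: GSM = 5.22 g / 0.0436 m^2 = 119.7 g/m^2

119.7 g/m^2


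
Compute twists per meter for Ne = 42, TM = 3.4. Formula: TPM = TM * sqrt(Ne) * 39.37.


Formula: TPM = TM * sqrt(Ne) * 39.37
Step 1: sqrt(Ne) = sqrt(42) = 6.4807
Step 2: TM * sqrt(Ne) = 3.4 * 6.4807 = 22.0344
Step 3: TPM = 22.0344 * 39.37 = 867 twists/m

867 twists/m


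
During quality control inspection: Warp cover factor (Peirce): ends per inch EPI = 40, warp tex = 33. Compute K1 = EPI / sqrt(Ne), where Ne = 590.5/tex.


Formula: K1 = EPI / sqrt(Ne), with Ne = 590.5 / tex_warp
Step 1: Ne = 590.5 / 33 = 17.894
Step 2: sqrt(Ne) = sqrt(17.894) = 4.2301
Step 3: K1 = 40 / 4.2301 = 9.5

9.5


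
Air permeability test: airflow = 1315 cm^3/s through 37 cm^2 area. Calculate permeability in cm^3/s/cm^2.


Formula: Air Permeability = Airflow / Test Area
AP = 1315 cm^3/s / 37 cm^2
AP = 35.5 cm^3/s/cm^2

35.5 cm^3/s/cm^2


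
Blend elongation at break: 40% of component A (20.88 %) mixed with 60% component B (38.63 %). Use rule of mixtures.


Formula: Blend property = (fraction_A * property_A) + (fraction_B * property_B)
Step 1: Contribution A = 40/100 * 20.88 % = 8.352 %
Step 2: Contribution B = 60/100 * 38.63 % = 23.178 %
Step 3: Blend elongation at break = 8.352 + 23.178 = 31.53 %

31.53 %


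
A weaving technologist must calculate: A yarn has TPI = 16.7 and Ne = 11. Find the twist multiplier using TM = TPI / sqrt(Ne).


Formula: TM = TPI / sqrt(Ne)
Step 1: sqrt(Ne) = sqrt(11) = 3.3166
Step 2: TM = 16.7 / 3.3166 = 5.04

5.04 TM


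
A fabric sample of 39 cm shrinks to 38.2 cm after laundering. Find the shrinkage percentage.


Formula: Shrinkage% = ((L_before - L_after) / L_before) * 100
Step 1: Shrinkage = 39 - 38.2 = 0.8 cm
Step 2: Shrinkage% = (0.8 / 39) * 100
Step 3: Shrinkage% = 0.020513 * 100 = 2.0513% ≈ 2.1%

2.1%


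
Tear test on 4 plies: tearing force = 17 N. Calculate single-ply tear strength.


Formula: Per-ply strength = Total force / Number of plies
Per-ply = 17 N / 4
Per-ply = 4.25 N

4.25 N


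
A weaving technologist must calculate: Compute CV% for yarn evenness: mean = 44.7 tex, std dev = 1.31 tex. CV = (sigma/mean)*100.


Formula: CV% = (standard deviation / mean) * 100
Step 1: Ratio = 1.31 / 44.7 = 0.029306
Step 2: CV% = 0.029306 * 100 = 2.9306% ≈ 2.9%

2.9%


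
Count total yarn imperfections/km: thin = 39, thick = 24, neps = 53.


Formula: Total = thin places + thick places + neps
Total = 39 + 24 + 53
Total = 116 imperfections/km

116 imperfections/km


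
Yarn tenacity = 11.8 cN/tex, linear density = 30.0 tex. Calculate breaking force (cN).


Formula: Breaking force = Tenacity * Linear density
F = 11.8 cN/tex * 30.0 tex
F = 354.00 cN

354.00 cN


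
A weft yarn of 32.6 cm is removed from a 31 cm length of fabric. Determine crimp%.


Formula: Crimp% = ((L_yarn - L_fabric) / L_fabric) * 100
Step 1: Extension = 32.6 - 31 = 1.6 cm
Step 2: Crimp% = (1.6 / 31) * 100
Step 3: Crimp% = 0.051613 * 100 = 5.1613% ≈ 5.2%

5.2%


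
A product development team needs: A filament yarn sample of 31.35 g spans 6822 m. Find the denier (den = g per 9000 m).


Formula: den = (mass_g / length_m) * 9000
Substituting: den = (31.35 / 6822) * 9000
Intermediate: 31.35 / 6822 = 0.00459543 g/m
den = 0.00459543 * 9000 = 41.4 denier

41.4 denier


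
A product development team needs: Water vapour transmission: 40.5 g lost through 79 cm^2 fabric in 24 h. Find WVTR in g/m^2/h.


Formula: WVTR = mass_loss / (area * time)
Step 1: Convert area: 79 cm^2 = 0.0079 m^2
Step 2: WVTR = 40.5 g / (0.0079 m^2 * 24 h)
Step 3: WVTR = 40.5 / 0.1896 = 213.6 g/m^2/h

213.6 g/m^2/h


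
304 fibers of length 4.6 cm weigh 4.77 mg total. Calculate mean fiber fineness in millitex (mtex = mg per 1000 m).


Formula: fineness (mtex) = mass (mg) / total length (km) = (mass_mg / total_length_m) * 1000
Step 1: Convert fiber length: 4.6 cm = 0.046 m
Step 2: Total fiber length = 304 * 0.046 = 13.984 m
Step 3: Linear density = 4.77 mg / 13.984 m = 0.3411 mg/m
Step 4: fineness = 0.3411 * 1000 = 341.1 mtex

341.1 mtex


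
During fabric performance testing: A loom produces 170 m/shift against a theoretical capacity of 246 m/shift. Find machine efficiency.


Formula: Efficiency% = (Actual output / Theoretical output) * 100
Efficiency% = (170 / 246) * 100
Efficiency% = 0.691057 * 100 = 69.1057% ≈ 69.1%

69.1%


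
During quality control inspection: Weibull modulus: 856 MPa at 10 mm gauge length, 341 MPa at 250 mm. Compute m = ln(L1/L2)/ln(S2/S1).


Formula: m = ln(L1/L2) / ln(S2/S1)
Step 1: ln(L1/L2) = ln(10/250) = -3.21888
Step 2: S2/S1 = 341/856 = 0.39836
Step 3: ln(S2/S1) = ln(0.39836) = -0.92040
Step 4: m = -3.21888 / -0.92040 = 3.50

3.50 (Weibull m)


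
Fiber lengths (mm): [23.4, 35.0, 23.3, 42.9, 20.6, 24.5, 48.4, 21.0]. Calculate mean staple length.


Formula: Mean = sum of lengths / count
Sum = 23.4 + 35.0 + 23.3 + 42.9 + 20.6 + 24.5 + 48.4 + 21.0
Sum = 239.1 mm
Mean = 239.1 / 8 = 29.89 mm

29.89 mm


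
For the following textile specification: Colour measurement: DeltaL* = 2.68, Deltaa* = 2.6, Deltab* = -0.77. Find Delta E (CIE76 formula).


Formula: Delta E = sqrt(dL*^2 + da*^2 + db*^2)
Step 1: dL*^2 = 2.68^2 = 7.1824
Step 2: da*^2 = 2.6^2 = 6.76
Step 3: db*^2 = (-0.77)^2 = 0.5929
Step 4: Sum = 7.1824 + 6.76 + 0.5929 = 14.5353
Step 5: Delta E = sqrt(14.5353) = 3.81

3.81 Delta E


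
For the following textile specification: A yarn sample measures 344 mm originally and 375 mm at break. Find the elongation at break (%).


Formula: Elongation (%) = ((L_break - L0) / L0) * 100
Step 1: Extension = 375 - 344 = 31 mm
Step 2: Elongation = (31 / 344) * 100
Step 3: Elongation = 0.090116 * 100 = 9.0116% ≈ 9.0%

9.0%


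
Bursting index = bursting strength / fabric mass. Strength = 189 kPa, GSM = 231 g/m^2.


Formula: Bursting Index = Bursting Strength / Fabric GSM
BI = 189 kPa / 231 g/m^2
BI = 0.818 kPa/(g/m^2)

0.818 kPa/(g/m^2)


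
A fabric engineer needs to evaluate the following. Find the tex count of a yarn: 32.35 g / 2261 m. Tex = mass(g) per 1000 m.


Formula: Tex = (mass_g / length_m) * 1000
Substituting: Tex = (32.35 / 2261) * 1000
Intermediate: 32.35 / 2261 = 0.01430783 g/m
Tex = 0.01430783 * 1000 = 14.31 tex

14.31 tex


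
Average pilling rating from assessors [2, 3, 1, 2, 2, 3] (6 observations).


Formula: Mean = sum / count
Sum = 2 + 3 + 1 + 2 + 2 + 3 = 13
Mean = 13 / 6 = 2.2

2.2


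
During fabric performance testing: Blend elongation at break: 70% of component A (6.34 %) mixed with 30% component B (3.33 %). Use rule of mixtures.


Formula: Blend property = (fraction_A * property_A) + (fraction_B * property_B)
Step 1: Contribution A = 70/100 * 6.34 % = 4.438 %
Step 2: Contribution B = 30/100 * 3.33 % = 0.999 %
Step 3: Blend elongation at break = 4.438 + 0.999 = 5.437 %

5.437 %


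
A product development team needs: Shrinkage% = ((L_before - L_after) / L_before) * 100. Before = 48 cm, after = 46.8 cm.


Formula: Shrinkage% = ((L_before - L_after) / L_before) * 100
Step 1: Shrinkage = 48 - 46.8 = 1.2 cm
Step 2: Shrinkage% = (1.2 / 48) * 100
Step 3: Shrinkage% = 0.025 * 100 = 2.5%

2.5%


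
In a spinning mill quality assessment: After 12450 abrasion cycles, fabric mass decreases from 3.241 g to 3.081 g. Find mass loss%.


Formula: Mass loss% = ((m_before - m_after) / m_before) * 100
Step 1: Mass loss = 3.241 - 3.081 = 0.16 g
Step 2: Ratio = 0.16 / 3.241 = 0.0493675
Step 3: Mass loss% = 0.0493675 * 100 = 4.93675% ≈ 4.94%

4.94%


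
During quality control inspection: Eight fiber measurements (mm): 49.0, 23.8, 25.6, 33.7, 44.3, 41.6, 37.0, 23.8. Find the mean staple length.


Formula: Mean = sum of lengths / count
Sum = 49.0 + 23.8 + 25.6 + 33.7 + 44.3 + 41.6 + 37.0 + 23.8
Sum = 278.8 mm
Mean = 278.8 / 8 = 34.85 mm

34.85 mm


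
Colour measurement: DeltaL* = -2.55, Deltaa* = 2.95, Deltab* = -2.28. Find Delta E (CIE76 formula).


Formula: Delta E = sqrt(dL*^2 + da*^2 + db*^2)
Step 1: dL*^2 = (-2.55)^2 = 6.5025
Step 2: da*^2 = 2.95^2 = 8.7025
Step 3: db*^2 = (-2.28)^2 = 5.1984
Step 4: Sum = 6.5025 + 8.7025 + 5.1984 = 20.4034
Step 5: Delta E = sqrt(20.4034) = 4.52

4.52 Delta E


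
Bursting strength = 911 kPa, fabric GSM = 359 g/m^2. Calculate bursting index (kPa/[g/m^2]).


Formula: Bursting Index = Bursting Strength / Fabric GSM
BI = 911 kPa / 359 g/m^2
BI = 2.538 kPa/(g/m^2)

2.538 kPa/(g/m^2)


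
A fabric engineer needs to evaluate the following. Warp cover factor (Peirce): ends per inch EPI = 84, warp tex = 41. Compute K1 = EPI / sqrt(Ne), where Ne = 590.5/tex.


Formula: K1 = EPI / sqrt(Ne), with Ne = 590.5 / tex_warp
Step 1: Ne = 590.5 / 41 = 14.402
Step 2: sqrt(Ne) = sqrt(14.402) = 3.795
Step 3: K1 = 84 / 3.795 = 22.1

22.1


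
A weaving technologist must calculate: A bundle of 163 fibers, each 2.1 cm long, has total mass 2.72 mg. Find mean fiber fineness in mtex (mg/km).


Formula: fineness (mtex) = mass (mg) / total length (km) = (mass_mg / total_length_m) * 1000
Step 1: Convert fiber length: 2.1 cm = 0.021 m
Step 2: Total fiber length = 163 * 0.021 = 3.423 m
Step 3: Linear density = 2.72 mg / 3.423 m = 0.7946 mg/m
Step 4: fineness = 0.7946 * 1000 = 794.6 mtex

794.6 mtex


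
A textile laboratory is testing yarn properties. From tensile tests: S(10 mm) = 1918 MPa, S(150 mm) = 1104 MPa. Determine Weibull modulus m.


Formula: m = ln(L1/L2) / ln(S2/S1)
Step 1: ln(L1/L2) = ln(10/150) = -2.70805
Step 2: S2/S1 = 1104/1918 = 0.5756
Step 3: ln(S2/S1) = ln(0.5756) = -0.55234
Step 4: m = -2.70805 / -0.55234 = 4.90

4.90 (Weibull m)


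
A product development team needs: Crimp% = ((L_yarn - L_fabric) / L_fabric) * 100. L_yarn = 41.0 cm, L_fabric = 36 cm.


Formula: Crimp% = ((L_yarn - L_fabric) / L_fabric) * 100
Step 1: Extension = 41.0 - 36 = 5.0 cm
Step 2: Crimp% = (5.0 / 36) * 100
Step 3: Crimp% = 0.138889 * 100 = 13.8889% ≈ 13.9%

13.9%


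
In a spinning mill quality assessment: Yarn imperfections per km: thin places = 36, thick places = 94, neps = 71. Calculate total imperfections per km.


Formula: Total = thin places + thick places + neps
Total = 36 + 94 + 71
Total = 201 imperfections/km

201 imperfections/km


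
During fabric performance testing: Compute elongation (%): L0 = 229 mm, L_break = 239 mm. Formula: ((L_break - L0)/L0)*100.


Formula: Elongation (%) = ((L_break - L0) / L0) * 100
Step 1: Extension = 239 - 229 = 10 mm
Step 2: Elongation = (10 / 229) * 100
Step 3: Elongation = 0.043668 * 100 = 4.3668% ≈ 4.4%

4.4%


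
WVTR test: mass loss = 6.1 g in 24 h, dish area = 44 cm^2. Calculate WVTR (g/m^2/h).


Formula: WVTR = mass_loss / (area * time)
Step 1: Convert area: 44 cm^2 = 0.0044 m^2
Step 2: WVTR = 6.1 g / (0.0044 m^2 * 24 h)
Step 3: WVTR = 6.1 / 0.1056 = 57.8 g/m^2/h

57.8 g/m^2/h


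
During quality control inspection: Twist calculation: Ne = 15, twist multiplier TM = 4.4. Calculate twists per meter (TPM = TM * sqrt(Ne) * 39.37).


Formula: TPM = TM * sqrt(Ne) * 39.37
Step 1: sqrt(Ne) = sqrt(15) = 3.873
Step 2: TM * sqrt(Ne) = 4.4 * 3.873 = 17.0412
Step 3: TPM = 17.0412 * 39.37 = 671 twists/m

671 twists/m


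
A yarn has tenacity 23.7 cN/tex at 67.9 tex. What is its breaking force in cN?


Formula: Breaking force = Tenacity * Linear density
F = 23.7 cN/tex * 67.9 tex
F = 1609.23 cN

1609.23 cN


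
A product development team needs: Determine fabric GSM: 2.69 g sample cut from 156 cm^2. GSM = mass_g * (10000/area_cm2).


Formula: GSM = mass_g / area_m2
Step 1: Convert area: 156 cm^2 = 156 / 10000 = 0.0156 m^2
Step 2: GSM = 2.69 g / 0.0156 m^2 = 172.4 g/m^2

172.4 g/m^2


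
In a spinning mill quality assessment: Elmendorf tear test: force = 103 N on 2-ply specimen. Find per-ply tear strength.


Formula: Per-ply strength = Total force / Number of plies
Per-ply = 103 N / 2
Per-ply = 51.5 N

51.5 N


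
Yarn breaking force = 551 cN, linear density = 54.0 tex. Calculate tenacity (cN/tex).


Formula: Tenacity = Breaking force / Linear density
Tenacity = 551 cN / 54.0 tex
Tenacity = 10.20 cN/tex

10.20 cN/tex


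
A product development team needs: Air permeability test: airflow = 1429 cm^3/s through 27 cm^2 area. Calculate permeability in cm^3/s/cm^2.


Formula: Air Permeability = Airflow / Test Area
AP = 1429 cm^3/s / 27 cm^2
AP = 52.9 cm^3/s/cm^2

52.9 cm^3/s/cm^2


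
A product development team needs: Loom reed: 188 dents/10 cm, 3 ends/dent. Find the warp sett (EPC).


Formula: EPC = (dents per 10 cm * ends per dent) / 10
Step 1: Total ends per 10 cm = 188 * 3 = 564
Step 2: EPC = 564 / 10 = 56.4 ends/cm

56.4 ends/cm


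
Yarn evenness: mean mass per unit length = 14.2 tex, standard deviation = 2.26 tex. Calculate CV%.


Formula: CV% = (standard deviation / mean) * 100
Step 1: Ratio = 2.26 / 14.2 = 0.159155
Step 2: CV% = 0.159155 * 100 = 15.9155% ≈ 15.9%

15.9%


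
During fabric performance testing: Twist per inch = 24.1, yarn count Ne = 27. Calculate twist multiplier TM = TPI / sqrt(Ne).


Formula: TM = TPI / sqrt(Ne)
Step 1: sqrt(Ne) = sqrt(27) = 5.1962
Step 2: TM = 24.1 / 5.1962 = 4.64

4.64 TM


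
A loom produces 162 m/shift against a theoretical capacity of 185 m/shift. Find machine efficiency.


Formula: Efficiency% = (Actual output / Theoretical output) * 100
Efficiency% = (162 / 185) * 100
Efficiency% = 0.875676 * 100 = 87.5676% ≈ 87.6%

87.6%


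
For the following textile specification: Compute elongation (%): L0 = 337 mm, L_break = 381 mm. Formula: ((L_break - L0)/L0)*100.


Formula: Elongation (%) = ((L_break - L0) / L0) * 100
Step 1: Extension = 381 - 337 = 44 mm
Step 2: Elongation = (44 / 337) * 100
Step 3: Elongation = 0.130564 * 100 = 13.0564% ≈ 13.1%

13.1%


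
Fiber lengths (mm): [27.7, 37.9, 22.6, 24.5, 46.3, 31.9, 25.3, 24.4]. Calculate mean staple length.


Formula: Mean = sum of lengths / count
Sum = 27.7 + 37.9 + 22.6 + 24.5 + 46.3 + 31.9 + 25.3 + 24.4
Sum = 240.6 mm
Mean = 240.6 / 8 = 30.08 mm

30.08 mm
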